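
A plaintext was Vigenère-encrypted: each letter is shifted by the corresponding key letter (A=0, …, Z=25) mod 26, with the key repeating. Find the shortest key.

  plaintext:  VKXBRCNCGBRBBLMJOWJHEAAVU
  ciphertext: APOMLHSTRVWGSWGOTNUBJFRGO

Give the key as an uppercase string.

FFRLU

  i= 0: A-V =  5 → F
  i= 1: P-K =  5 → F
  i= 2: O-X = 17 → R
  i= 3: M-B = 11 → L
  i= 4: L-R = 20 → U
  i= 5: H-C =  5 → F
  i= 6: S-N =  5 → F
  i= 7: T-C = 17 → R
  i= 8: R-G = 11 → L
  i= 9: V-B = 20 → U
  i=10: W-R =  5 → F
  i=11: G-B =  5 → F
  i=12: S-B = 17 → R
  i=13: W-L = 11 → L
  i=14: G-M = 20 → U
  i=15: O-J =  5 → F
  i=16: T-O =  5 → F
  i=17: N-W = 17 → R
  i=18: U-J = 11 → L
  i=19: B-H = 20 → U
  i=20: J-E =  5 → F
  i=21: F-A =  5 → F
  i=22: R-A = 17 → R
  i=23: G-V = 11 → L
  i=24: O-U = 20 → U
  shifts repeat with period 5: FFRLU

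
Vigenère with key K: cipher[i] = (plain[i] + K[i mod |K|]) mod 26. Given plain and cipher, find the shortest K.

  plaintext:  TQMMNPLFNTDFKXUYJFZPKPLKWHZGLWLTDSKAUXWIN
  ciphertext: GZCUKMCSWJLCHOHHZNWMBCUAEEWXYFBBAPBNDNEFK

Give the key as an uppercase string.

NJQIXXR

  i= 0: G-T = 13 → N
  i= 1: Z-Q =  9 → J
  i= 2: C-M = 16 → Q
  i= 3: U-M =  8 → I
  i= 4: K-N = 23 → X
  i= 5: M-P = 23 → X
  i= 6: C-L = 17 → R
  i= 7: S-F = 13 → N
  i= 8: W-N =  9 → J
  i= 9: J-T = 16 → Q
  i=10: L-D =  8 → I
  i=11: C-F = 23 → X
  i=12: H-K = 23 → X
  i=13: O-X = 17 → R
  i=14: H-U = 13 → N
  i=15: H-Y =  9 → J
  i=16: Z-J = 16 → Q
  i=17: N-F =  8 → I
  i=18: W-Z = 23 → X
  i=19: M-P = 23 → X
  i=20: B-K = 17 → R
  i=21: C-P = 13 → N
  i=22: U-L =  9 → J
  i=23: A-K = 16 → Q
  i=24: E-W =  8 → I
  i=25: E-H = 23 → X
  i=26: W-Z = 23 → X
  i=27: X-G = 17 → R
  i=28: Y-L = 13 → N
  i=29: F-W =  9 → J
  i=30: B-L = 16 → Q
  i=31: B-T =  8 → I
  i=32: A-D = 23 → X
  i=33: P-S = 23 → X
  i=34: B-K = 17 → R
  i=35: N-A = 13 → N
  i=36: D-U =  9 → J
  i=37: N-X = 16 → Q
  i=38: E-W =  8 → I
  i=39: F-I = 23 → X
  i=40: K-N = 23 → X
  shifts repeat with period 7: NJQIXXR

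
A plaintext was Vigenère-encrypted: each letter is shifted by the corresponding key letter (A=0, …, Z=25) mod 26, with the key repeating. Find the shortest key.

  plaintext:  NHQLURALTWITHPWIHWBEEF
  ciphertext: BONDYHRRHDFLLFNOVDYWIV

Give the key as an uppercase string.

OHXSEQRG

  i= 0: B-N = 14 → O
  i= 1: O-H =  7 → H
  i= 2: N-Q = 23 → X
  i= 3: D-L = 18 → S
  i= 4: Y-U =  4 → E
  i= 5: H-R = 16 → Q
  i= 6: R-A = 17 → R
  i= 7: R-L =  6 → G
  i= 8: H-T = 14 → O
  i= 9: D-W =  7 → H
  i=10: F-I = 23 → X
  i=11: L-T = 18 → S
  i=12: L-H =  4 → E
  i=13: F-P = 16 → Q
  i=14: N-W = 17 → R
  i=15: O-I =  6 → G
  i=16: V-H = 14 → O
  i=17: D-W =  7 → H
  i=18: Y-B = 23 → X
  i=19: W-E = 18 → S
  i=20: I-E =  4 → E
  i=21: V-F = 16 → Q
  shifts repeat with period 8: OHXSEQRG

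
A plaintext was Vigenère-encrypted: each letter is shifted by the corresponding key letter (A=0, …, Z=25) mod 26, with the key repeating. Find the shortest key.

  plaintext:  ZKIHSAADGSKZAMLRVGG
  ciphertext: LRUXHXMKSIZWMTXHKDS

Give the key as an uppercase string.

  i= 0: L-Z = 12 → M
  i= 1: R-K =  7 → H
  i= 2: U-I = 12 → M
  i= 3: X-H = 16 → Q
  i= 4: H-S = 15 → P
  i= 5: X-A = 23 → X
  i= 6: M-A = 12 → M
  i= 7: K-D =  7 → H
  i= 8: S-G = 12 → M
  i= 9: I-S = 16 → Q
  i=10: Z-K = 15 → P
  i=11: W-Z = 23 → X
  i=12: M-A = 12 → M
  i=13: T-M =  7 → H
  i=14: X-L = 12 → M
  i=15: H-R = 16 → Q
  i=16: K-V = 15 → P
  i=17: D-G = 23 → X
  i=18: S-G = 12 → M
  shifts repeat with period 6: MHMQPX

MHMQPX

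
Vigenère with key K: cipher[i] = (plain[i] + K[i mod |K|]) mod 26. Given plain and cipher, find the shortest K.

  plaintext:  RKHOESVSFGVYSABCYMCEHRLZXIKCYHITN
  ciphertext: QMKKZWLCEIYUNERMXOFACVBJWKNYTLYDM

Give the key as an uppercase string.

  i= 0: Q-R = 25 → Z
  i= 1: M-K =  2 → C
  i= 2: K-H =  3 → D
  i= 3: K-O = 22 → W
  i= 4: Z-E = 21 → V
  i= 5: W-S =  4 → E
  i= 6: L-V = 16 → Q
  i= 7: C-S = 10 → K
  i= 8: E-F = 25 → Z
  i= 9: I-G =  2 → C
  i=10: Y-V =  3 → D
  i=11: U-Y = 22 → W
  i=12: N-S = 21 → V
  i=13: E-A =  4 → E
  i=14: R-B = 16 → Q
  i=15: M-C = 10 → K
  i=16: X-Y = 25 → Z
  i=17: O-M =  2 → C
  i=18: F-C =  3 → D
  i=19: A-E = 22 → W
  i=20: C-H = 21 → V
  i=21: V-R =  4 → E
  i=22: B-L = 16 → Q
  i=23: J-Z = 10 → K
  i=24: W-X = 25 → Z
  i=25: K-I =  2 → C
  i=26: N-K =  3 → D
  i=27: Y-C = 22 → W
  i=28: T-Y = 21 → V
  i=29: L-H =  4 → E
  i=30: Y-I = 16 → Q
  i=31: D-T = 10 → K
  i=32: M-N = 25 → Z
  shifts repeat with period 8: ZCDWVEQK

ZCDWVEQK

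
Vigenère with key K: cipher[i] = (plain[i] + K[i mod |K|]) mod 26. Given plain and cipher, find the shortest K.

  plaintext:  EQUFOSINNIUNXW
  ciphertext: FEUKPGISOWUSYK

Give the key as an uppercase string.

BOAF

  i= 0: F-E =  1 → B
  i= 1: E-Q = 14 → O
  i= 2: U-U =  0 → A
  i= 3: K-F =  5 → F
  i= 4: P-O =  1 → B
  i= 5: G-S = 14 → O
  i= 6: I-I =  0 → A
  i= 7: S-N =  5 → F
  i= 8: O-N =  1 → B
  i= 9: W-I = 14 → O
  i=10: U-U =  0 → A
  i=11: S-N =  5 → F
  i=12: Y-X =  1 → B
  i=13: K-W = 14 → O
  shifts repeat with period 4: BOAF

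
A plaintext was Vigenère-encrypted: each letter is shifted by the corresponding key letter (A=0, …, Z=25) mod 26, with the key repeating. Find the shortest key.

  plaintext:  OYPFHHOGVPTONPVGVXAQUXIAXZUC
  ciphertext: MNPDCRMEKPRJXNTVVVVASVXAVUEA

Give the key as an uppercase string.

  i= 0: M-O = 24 → Y
  i= 1: N-Y = 15 → P
  i= 2: P-P =  0 → A
  i= 3: D-F = 24 → Y
  i= 4: C-H = 21 → V
  i= 5: R-H = 10 → K
  i= 6: M-O = 24 → Y
  i= 7: E-G = 24 → Y
  i= 8: K-V = 15 → P
  i= 9: P-P =  0 → A
  i=10: R-T = 24 → Y
  i=11: J-O = 21 → V
  i=12: X-N = 10 → K
  i=13: N-P = 24 → Y
  i=14: T-V = 24 → Y
  i=15: V-G = 15 → P
  i=16: V-V =  0 → A
  i=17: V-X = 24 → Y
  i=18: V-A = 21 → V
  i=19: A-Q = 10 → K
  i=20: S-U = 24 → Y
  i=21: V-X = 24 → Y
  i=22: X-I = 15 → P
  i=23: A-A =  0 → A
  i=24: V-X = 24 → Y
  i=25: U-Z = 21 → V
  i=26: E-U = 10 → K
  i=27: A-C = 24 → Y
  shifts repeat with period 7: YPAYVKY

YPAYVKY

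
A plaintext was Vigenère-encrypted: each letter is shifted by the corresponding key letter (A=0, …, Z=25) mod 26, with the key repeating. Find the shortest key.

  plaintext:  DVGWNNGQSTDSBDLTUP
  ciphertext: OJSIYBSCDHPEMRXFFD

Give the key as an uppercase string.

LOMM

  i= 0: O-D = 11 → L
  i= 1: J-V = 14 → O
  i= 2: S-G = 12 → M
  i= 3: I-W = 12 → M
  i= 4: Y-N = 11 → L
  i= 5: B-N = 14 → O
  i= 6: S-G = 12 → M
  i= 7: C-Q = 12 → M
  i= 8: D-S = 11 → L
  i= 9: H-T = 14 → O
  i=10: P-D = 12 → M
  i=11: E-S = 12 → M
  i=12: M-B = 11 → L
  i=13: R-D = 14 → O
  i=14: X-L = 12 → M
  i=15: F-T = 12 → M
  i=16: F-U = 11 → L
  i=17: D-P = 14 → O
  shifts repeat with period 4: LOMM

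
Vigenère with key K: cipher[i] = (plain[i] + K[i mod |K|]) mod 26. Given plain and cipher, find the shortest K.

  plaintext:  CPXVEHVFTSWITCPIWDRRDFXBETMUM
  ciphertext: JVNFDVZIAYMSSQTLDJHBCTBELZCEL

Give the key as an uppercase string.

  i= 0: J-C =  7 → H
  i= 1: V-P =  6 → G
  i= 2: N-X = 16 → Q
  i= 3: F-V = 10 → K
  i= 4: D-E = 25 → Z
  i= 5: V-H = 14 → O
  i= 6: Z-V =  4 → E
  i= 7: I-F =  3 → D
  i= 8: A-T =  7 → H
  i= 9: Y-S =  6 → G
  i=10: M-W = 16 → Q
  i=11: S-I = 10 → K
  i=12: S-T = 25 → Z
  i=13: Q-C = 14 → O
  i=14: T-P =  4 → E
  i=15: L-I =  3 → D
  i=16: D-W =  7 → H
  i=17: J-D =  6 → G
  i=18: H-R = 16 → Q
  i=19: B-R = 10 → K
  i=20: C-D = 25 → Z
  i=21: T-F = 14 → O
  i=22: B-X =  4 → E
  i=23: E-B =  3 → D
  i=24: L-E =  7 → H
  i=25: Z-T =  6 → G
  i=26: C-M = 16 → Q
  i=27: E-U = 10 → K
  i=28: L-M = 25 → Z
  shifts repeat with period 8: HGQKZOED

HGQKZOED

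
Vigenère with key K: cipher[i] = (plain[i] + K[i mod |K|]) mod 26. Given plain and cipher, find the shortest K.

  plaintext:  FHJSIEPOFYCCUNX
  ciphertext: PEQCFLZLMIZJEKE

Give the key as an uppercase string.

  i= 0: P-F = 10 → K
  i= 1: E-H = 23 → X
  i= 2: Q-J =  7 → H
  i= 3: C-S = 10 → K
  i= 4: F-I = 23 → X
  i= 5: L-E =  7 → H
  i= 6: Z-P = 10 → K
  i= 7: L-O = 23 → X
  i= 8: M-F =  7 → H
  i= 9: I-Y = 10 → K
  i=10: Z-C = 23 → X
  i=11: J-C =  7 → H
  i=12: E-U = 10 → K
  i=13: K-N = 23 → X
  i=14: E-X =  7 → H
  shifts repeat with period 3: KXH

KXH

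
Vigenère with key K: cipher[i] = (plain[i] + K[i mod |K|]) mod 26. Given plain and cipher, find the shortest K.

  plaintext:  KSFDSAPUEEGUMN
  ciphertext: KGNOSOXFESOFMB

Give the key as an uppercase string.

AOIL

  i= 0: K-K =  0 → A
  i= 1: G-S = 14 → O
  i= 2: N-F =  8 → I
  i= 3: O-D = 11 → L
  i= 4: S-S =  0 → A
  i= 5: O-A = 14 → O
  i= 6: X-P =  8 → I
  i= 7: F-U = 11 → L
  i= 8: E-E =  0 → A
  i= 9: S-E = 14 → O
  i=10: O-G =  8 → I
  i=11: F-U = 11 → L
  i=12: M-M =  0 → A
  i=13: B-N = 14 → O
  shifts repeat with period 4: AOIL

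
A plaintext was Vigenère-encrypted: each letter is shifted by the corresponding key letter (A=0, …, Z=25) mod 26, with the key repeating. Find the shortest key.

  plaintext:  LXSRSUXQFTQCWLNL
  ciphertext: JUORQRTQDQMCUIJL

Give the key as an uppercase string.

YXWA

  i= 0: J-L = 24 → Y
  i= 1: U-X = 23 → X
  i= 2: O-S = 22 → W
  i= 3: R-R =  0 → A
  i= 4: Q-S = 24 → Y
  i= 5: R-U = 23 → X
  i= 6: T-X = 22 → W
  i= 7: Q-Q =  0 → A
  i= 8: D-F = 24 → Y
  i= 9: Q-T = 23 → X
  i=10: M-Q = 22 → W
  i=11: C-C =  0 → A
  i=12: U-W = 24 → Y
  i=13: I-L = 23 → X
  i=14: J-N = 22 → W
  i=15: L-L =  0 → A
  shifts repeat with period 4: YXWA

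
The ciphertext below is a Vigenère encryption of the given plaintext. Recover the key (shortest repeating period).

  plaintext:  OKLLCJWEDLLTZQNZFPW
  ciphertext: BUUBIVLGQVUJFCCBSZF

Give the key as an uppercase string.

NKJQGMPC

  i= 0: B-O = 13 → N
  i= 1: U-K = 10 → K
  i= 2: U-L =  9 → J
  i= 3: B-L = 16 → Q
  i= 4: I-C =  6 → G
  i= 5: V-J = 12 → M
  i= 6: L-W = 15 → P
  i= 7: G-E =  2 → C
  i= 8: Q-D = 13 → N
  i= 9: V-L = 10 → K
  i=10: U-L =  9 → J
  i=11: J-T = 16 → Q
  i=12: F-Z =  6 → G
  i=13: C-Q = 12 → M
  i=14: C-N = 15 → P
  i=15: B-Z =  2 → C
  i=16: S-F = 13 → N
  i=17: Z-P = 10 → K
  i=18: F-W =  9 → J
  shifts repeat with period 8: NKJQGMPC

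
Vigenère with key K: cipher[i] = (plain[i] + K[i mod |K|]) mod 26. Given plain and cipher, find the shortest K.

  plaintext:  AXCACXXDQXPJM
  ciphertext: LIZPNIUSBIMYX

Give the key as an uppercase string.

LLXP

  i= 0: L-A = 11 → L
  i= 1: I-X = 11 → L
  i= 2: Z-C = 23 → X
  i= 3: P-A = 15 → P
  i= 4: N-C = 11 → L
  i= 5: I-X = 11 → L
  i= 6: U-X = 23 → X
  i= 7: S-D = 15 → P
  i= 8: B-Q = 11 → L
  i= 9: I-X = 11 → L
  i=10: M-P = 23 → X
  i=11: Y-J = 15 → P
  i=12: X-M = 11 → L
  shifts repeat with period 4: LLXP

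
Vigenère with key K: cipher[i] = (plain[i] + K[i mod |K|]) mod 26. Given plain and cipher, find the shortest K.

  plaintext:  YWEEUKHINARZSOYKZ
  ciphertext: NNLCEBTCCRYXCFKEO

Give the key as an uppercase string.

  i= 0: N-Y = 15 → P
  i= 1: N-W = 17 → R
  i= 2: L-E =  7 → H
  i= 3: C-E = 24 → Y
  i= 4: E-U = 10 → K
  i= 5: B-K = 17 → R
  i= 6: T-H = 12 → M
  i= 7: C-I = 20 → U
  i= 8: C-N = 15 → P
  i= 9: R-A = 17 → R
  i=10: Y-R =  7 → H
  i=11: X-Z = 24 → Y
  i=12: C-S = 10 → K
  i=13: F-O = 17 → R
  i=14: K-Y = 12 → M
  i=15: E-K = 20 → U
  i=16: O-Z = 15 → P
  shifts repeat with period 8: PRHYKRMU

PRHYKRMU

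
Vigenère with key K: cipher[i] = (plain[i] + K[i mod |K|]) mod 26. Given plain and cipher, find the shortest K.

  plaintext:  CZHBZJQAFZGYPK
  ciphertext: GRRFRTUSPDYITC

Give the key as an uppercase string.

  i= 0: G-C =  4 → E
  i= 1: R-Z = 18 → S
  i= 2: R-H = 10 → K
  i= 3: F-B =  4 → E
  i= 4: R-Z = 18 → S
  i= 5: T-J = 10 → K
  i= 6: U-Q =  4 → E
  i= 7: S-A = 18 → S
  i= 8: P-F = 10 → K
  i= 9: D-Z =  4 → E
  i=10: Y-G = 18 → S
  i=11: I-Y = 10 → K
  i=12: T-P =  4 → E
  i=13: C-K = 18 → S
  shifts repeat with period 3: ESK

ESK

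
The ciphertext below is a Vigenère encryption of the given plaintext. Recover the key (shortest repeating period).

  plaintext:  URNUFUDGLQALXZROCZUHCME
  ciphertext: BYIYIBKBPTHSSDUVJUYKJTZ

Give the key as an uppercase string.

HHVED

  i= 0: B-U =  7 → H
  i= 1: Y-R =  7 → H
  i= 2: I-N = 21 → V
  i= 3: Y-U =  4 → E
  i= 4: I-F =  3 → D
  i= 5: B-U =  7 → H
  i= 6: K-D =  7 → H
  i= 7: B-G = 21 → V
  i= 8: P-L =  4 → E
  i= 9: T-Q =  3 → D
  i=10: H-A =  7 → H
  i=11: S-L =  7 → H
  i=12: S-X = 21 → V
  i=13: D-Z =  4 → E
  i=14: U-R =  3 → D
  i=15: V-O =  7 → H
  i=16: J-C =  7 → H
  i=17: U-Z = 21 → V
  i=18: Y-U =  4 → E
  i=19: K-H =  3 → D
  i=20: J-C =  7 → H
  i=21: T-M =  7 → H
  i=22: Z-E = 21 → V
  shifts repeat with period 5: HHVED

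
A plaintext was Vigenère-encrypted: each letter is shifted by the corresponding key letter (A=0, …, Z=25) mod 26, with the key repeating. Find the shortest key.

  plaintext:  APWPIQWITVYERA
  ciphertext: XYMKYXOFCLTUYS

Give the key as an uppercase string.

  i= 0: X-A = 23 → X
  i= 1: Y-P =  9 → J
  i= 2: M-W = 16 → Q
  i= 3: K-P = 21 → V
  i= 4: Y-I = 16 → Q
  i= 5: X-Q =  7 → H
  i= 6: O-W = 18 → S
  i= 7: F-I = 23 → X
  i= 8: C-T =  9 → J
  i= 9: L-V = 16 → Q
  i=10: T-Y = 21 → V
  i=11: U-E = 16 → Q
  i=12: Y-R =  7 → H
  i=13: S-A = 18 → S
  shifts repeat with period 7: XJQVQHS

XJQVQHS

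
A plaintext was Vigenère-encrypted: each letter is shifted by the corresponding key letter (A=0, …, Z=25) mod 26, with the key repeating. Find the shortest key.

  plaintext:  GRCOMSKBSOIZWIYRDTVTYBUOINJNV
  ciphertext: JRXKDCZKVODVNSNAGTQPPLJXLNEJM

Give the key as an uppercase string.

  i= 0: J-G =  3 → D
  i= 1: R-R =  0 → A
  i= 2: X-C = 21 → V
  i= 3: K-O = 22 → W
  i= 4: D-M = 17 → R
  i= 5: C-S = 10 → K
  i= 6: Z-K = 15 → P
  i= 7: K-B =  9 → J
  i= 8: V-S =  3 → D
  i= 9: O-O =  0 → A
  i=10: D-I = 21 → V
  i=11: V-Z = 22 → W
  i=12: N-W = 17 → R
  i=13: S-I = 10 → K
  i=14: N-Y = 15 → P
  i=15: A-R =  9 → J
  i=16: G-D =  3 → D
  i=17: T-T =  0 → A
  i=18: Q-V = 21 → V
  i=19: P-T = 22 → W
  i=20: P-Y = 17 → R
  i=21: L-B = 10 → K
  i=22: J-U = 15 → P
  i=23: X-O =  9 → J
  i=24: L-I =  3 → D
  i=25: N-N =  0 → A
  i=26: E-J = 21 → V
  i=27: J-N = 22 → W
  i=28: M-V = 17 → R
  shifts repeat with period 8: DAVWRKPJ

DAVWRKPJ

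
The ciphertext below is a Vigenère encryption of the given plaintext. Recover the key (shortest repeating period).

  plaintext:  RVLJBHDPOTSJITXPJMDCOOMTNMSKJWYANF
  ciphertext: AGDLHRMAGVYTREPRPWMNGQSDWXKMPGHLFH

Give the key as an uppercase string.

  i= 0: A-R =  9 → J
  i= 1: G-V = 11 → L
  i= 2: D-L = 18 → S
  i= 3: L-J =  2 → C
  i= 4: H-B =  6 → G
  i= 5: R-H = 10 → K
  i= 6: M-D =  9 → J
  i= 7: A-P = 11 → L
  i= 8: G-O = 18 → S
  i= 9: V-T =  2 → C
  i=10: Y-S =  6 → G
  i=11: T-J = 10 → K
  i=12: R-I =  9 → J
  i=13: E-T = 11 → L
  i=14: P-X = 18 → S
  i=15: R-P =  2 → C
  i=16: P-J =  6 → G
  i=17: W-M = 10 → K
  i=18: M-D =  9 → J
  i=19: N-C = 11 → L
  i=20: G-O = 18 → S
  i=21: Q-O =  2 → C
  i=22: S-M =  6 → G
  i=23: D-T = 10 → K
  i=24: W-N =  9 → J
  i=25: X-M = 11 → L
  i=26: K-S = 18 → S
  i=27: M-K =  2 → C
  i=28: P-J =  6 → G
  i=29: G-W = 10 → K
  i=30: H-Y =  9 → J
  i=31: L-A = 11 → L
  i=32: F-N = 18 → S
  i=33: H-F =  2 → C
  shifts repeat with period 6: JLSCGK

JLSCGK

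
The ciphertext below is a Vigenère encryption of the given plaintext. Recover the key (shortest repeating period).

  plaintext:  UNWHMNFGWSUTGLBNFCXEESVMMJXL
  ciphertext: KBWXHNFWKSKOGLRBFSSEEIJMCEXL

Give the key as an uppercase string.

  i= 0: K-U = 16 → Q
  i= 1: B-N = 14 → O
  i= 2: W-W =  0 → A
  i= 3: X-H = 16 → Q
  i= 4: H-M = 21 → V
  i= 5: N-N =  0 → A
  i= 6: F-F =  0 → A
  i= 7: W-G = 16 → Q
  i= 8: K-W = 14 → O
  i= 9: S-S =  0 → A
  i=10: K-U = 16 → Q
  i=11: O-T = 21 → V
  i=12: G-G =  0 → A
  i=13: L-L =  0 → A
  i=14: R-B = 16 → Q
  i=15: B-N = 14 → O
  i=16: F-F =  0 → A
  i=17: S-C = 16 → Q
  i=18: S-X = 21 → V
  i=19: E-E =  0 → A
  i=20: E-E =  0 → A
  i=21: I-S = 16 → Q
  i=22: J-V = 14 → O
  i=23: M-M =  0 → A
  i=24: C-M = 16 → Q
  i=25: E-J = 21 → V
  i=26: X-X =  0 → A
  i=27: L-L =  0 → A
  shifts repeat with period 7: QOAQVAA

QOAQVAA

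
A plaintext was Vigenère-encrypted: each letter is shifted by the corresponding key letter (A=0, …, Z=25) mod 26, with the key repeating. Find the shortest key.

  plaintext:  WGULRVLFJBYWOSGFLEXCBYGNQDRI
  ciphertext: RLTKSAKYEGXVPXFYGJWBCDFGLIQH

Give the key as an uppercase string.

VFZZBFZT

  i= 0: R-W = 21 → V
  i= 1: L-G =  5 → F
  i= 2: T-U = 25 → Z
  i= 3: K-L = 25 → Z
  i= 4: S-R =  1 → B
  i= 5: A-V =  5 → F
  i= 6: K-L = 25 → Z
  i= 7: Y-F = 19 → T
  i= 8: E-J = 21 → V
  i= 9: G-B =  5 → F
  i=10: X-Y = 25 → Z
  i=11: V-W = 25 → Z
  i=12: P-O =  1 → B
  i=13: X-S =  5 → F
  i=14: F-G = 25 → Z
  i=15: Y-F = 19 → T
  i=16: G-L = 21 → V
  i=17: J-E =  5 → F
  i=18: W-X = 25 → Z
  i=19: B-C = 25 → Z
  i=20: C-B =  1 → B
  i=21: D-Y =  5 → F
  i=22: F-G = 25 → Z
  i=23: G-N = 19 → T
  i=24: L-Q = 21 → V
  i=25: I-D =  5 → F
  i=26: Q-R = 25 → Z
  i=27: H-I = 25 → Z
  shifts repeat with period 8: VFZZBFZT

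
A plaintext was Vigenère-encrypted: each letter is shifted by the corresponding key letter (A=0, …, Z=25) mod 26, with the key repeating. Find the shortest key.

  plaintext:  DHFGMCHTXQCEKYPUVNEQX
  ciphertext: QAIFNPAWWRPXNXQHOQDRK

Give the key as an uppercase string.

NTDZB

  i= 0: Q-D = 13 → N
  i= 1: A-H = 19 → T
  i= 2: I-F =  3 → D
  i= 3: F-G = 25 → Z
  i= 4: N-M =  1 → B
  i= 5: P-C = 13 → N
  i= 6: A-H = 19 → T
  i= 7: W-T =  3 → D
  i= 8: W-X = 25 → Z
  i= 9: R-Q =  1 → B
  i=10: P-C = 13 → N
  i=11: X-E = 19 → T
  i=12: N-K =  3 → D
  i=13: X-Y = 25 → Z
  i=14: Q-P =  1 → B
  i=15: H-U = 13 → N
  i=16: O-V = 19 → T
  i=17: Q-N =  3 → D
  i=18: D-E = 25 → Z
  i=19: R-Q =  1 → B
  i=20: K-X = 13 → N
  shifts repeat with period 5: NTDZB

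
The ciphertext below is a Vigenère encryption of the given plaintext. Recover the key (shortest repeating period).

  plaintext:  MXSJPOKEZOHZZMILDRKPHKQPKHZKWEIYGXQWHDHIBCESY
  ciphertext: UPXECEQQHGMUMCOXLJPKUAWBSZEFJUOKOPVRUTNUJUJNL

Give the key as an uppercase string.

  i= 0: U-M =  8 → I
  i= 1: P-X = 18 → S
  i= 2: X-S =  5 → F
  i= 3: E-J = 21 → V
  i= 4: C-P = 13 → N
  i= 5: E-O = 16 → Q
  i= 6: Q-K =  6 → G
  i= 7: Q-E = 12 → M
  i= 8: H-Z =  8 → I
  i= 9: G-O = 18 → S
  i=10: M-H =  5 → F
  i=11: U-Z = 21 → V
  i=12: M-Z = 13 → N
  i=13: C-M = 16 → Q
  i=14: O-I =  6 → G
  i=15: X-L = 12 → M
  i=16: L-D =  8 → I
  i=17: J-R = 18 → S
  i=18: P-K =  5 → F
  i=19: K-P = 21 → V
  i=20: U-H = 13 → N
  i=21: A-K = 16 → Q
  i=22: W-Q =  6 → G
  i=23: B-P = 12 → M
  i=24: S-K =  8 → I
  i=25: Z-H = 18 → S
  i=26: E-Z =  5 → F
  i=27: F-K = 21 → V
  i=28: J-W = 13 → N
  i=29: U-E = 16 → Q
  i=30: O-I =  6 → G
  i=31: K-Y = 12 → M
  i=32: O-G =  8 → I
  i=33: P-X = 18 → S
  i=34: V-Q =  5 → F
  i=35: R-W = 21 → V
  i=36: U-H = 13 → N
  i=37: T-D = 16 → Q
  i=38: N-H =  6 → G
  i=39: U-I = 12 → M
  i=40: J-B =  8 → I
  i=41: U-C = 18 → S
  i=42: J-E =  5 → F
  i=43: N-S = 21 → V
  i=44: L-Y = 13 → N
  shifts repeat with period 8: ISFVNQGM

ISFVNQGM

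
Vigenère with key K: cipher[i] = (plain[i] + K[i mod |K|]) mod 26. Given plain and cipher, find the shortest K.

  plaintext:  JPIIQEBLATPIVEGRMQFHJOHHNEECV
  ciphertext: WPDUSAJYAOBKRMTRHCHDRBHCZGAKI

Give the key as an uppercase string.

  i= 0: W-J = 13 → N
  i= 1: P-P =  0 → A
  i= 2: D-I = 21 → V
  i= 3: U-I = 12 → M
  i= 4: S-Q =  2 → C
  i= 5: A-E = 22 → W
  i= 6: J-B =  8 → I
  i= 7: Y-L = 13 → N
  i= 8: A-A =  0 → A
  i= 9: O-T = 21 → V
  i=10: B-P = 12 → M
  i=11: K-I =  2 → C
  i=12: R-V = 22 → W
  i=13: M-E =  8 → I
  i=14: T-G = 13 → N
  i=15: R-R =  0 → A
  i=16: H-M = 21 → V
  i=17: C-Q = 12 → M
  i=18: H-F =  2 → C
  i=19: D-H = 22 → W
  i=20: R-J =  8 → I
  i=21: B-O = 13 → N
  i=22: H-H =  0 → A
  i=23: C-H = 21 → V
  i=24: Z-N = 12 → M
  i=25: G-E =  2 → C
  i=26: A-E = 22 → W
  i=27: K-C =  8 → I
  i=28: I-V = 13 → N
  shifts repeat with period 7: NAVMCWI

NAVMCWI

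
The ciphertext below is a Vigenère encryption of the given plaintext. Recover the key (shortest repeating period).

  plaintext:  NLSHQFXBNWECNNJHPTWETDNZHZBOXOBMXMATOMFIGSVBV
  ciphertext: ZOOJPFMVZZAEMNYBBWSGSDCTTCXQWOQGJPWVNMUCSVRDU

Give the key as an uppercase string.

MDWCZAPU

  i= 0: Z-N = 12 → M
  i= 1: O-L =  3 → D
  i= 2: O-S = 22 → W
  i= 3: J-H =  2 → C
  i= 4: P-Q = 25 → Z
  i= 5: F-F =  0 → A
  i= 6: M-X = 15 → P
  i= 7: V-B = 20 → U
  i= 8: Z-N = 12 → M
  i= 9: Z-W =  3 → D
  i=10: A-E = 22 → W
  i=11: E-C =  2 → C
  i=12: M-N = 25 → Z
  i=13: N-N =  0 → A
  i=14: Y-J = 15 → P
  i=15: B-H = 20 → U
  i=16: B-P = 12 → M
  i=17: W-T =  3 → D
  i=18: S-W = 22 → W
  i=19: G-E =  2 → C
  i=20: S-T = 25 → Z
  i=21: D-D =  0 → A
  i=22: C-N = 15 → P
  i=23: T-Z = 20 → U
  i=24: T-H = 12 → M
  i=25: C-Z =  3 → D
  i=26: X-B = 22 → W
  i=27: Q-O =  2 → C
  i=28: W-X = 25 → Z
  i=29: O-O =  0 → A
  i=30: Q-B = 15 → P
  i=31: G-M = 20 → U
  i=32: J-X = 12 → M
  i=33: P-M =  3 → D
  i=34: W-A = 22 → W
  i=35: V-T =  2 → C
  i=36: N-O = 25 → Z
  i=37: M-M =  0 → A
  i=38: U-F = 15 → P
  i=39: C-I = 20 → U
  i=40: S-G = 12 → M
  i=41: V-S =  3 → D
  i=42: R-V = 22 → W
  i=43: D-B =  2 → C
  i=44: U-V = 25 → Z
  shifts repeat with period 8: MDWCZAPU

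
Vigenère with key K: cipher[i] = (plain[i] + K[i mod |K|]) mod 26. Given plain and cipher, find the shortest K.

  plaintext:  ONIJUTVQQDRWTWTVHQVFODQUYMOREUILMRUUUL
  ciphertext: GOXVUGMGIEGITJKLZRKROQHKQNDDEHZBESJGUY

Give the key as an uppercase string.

SBPMANRQ

  i= 0: G-O = 18 → S
  i= 1: O-N =  1 → B
  i= 2: X-I = 15 → P
  i= 3: V-J = 12 → M
  i= 4: U-U =  0 → A
  i= 5: G-T = 13 → N
  i= 6: M-V = 17 → R
  i= 7: G-Q = 16 → Q
  i= 8: I-Q = 18 → S
  i= 9: E-D =  1 → B
  i=10: G-R = 15 → P
  i=11: I-W = 12 → M
  i=12: T-T =  0 → A
  i=13: J-W = 13 → N
  i=14: K-T = 17 → R
  i=15: L-V = 16 → Q
  i=16: Z-H = 18 → S
  i=17: R-Q =  1 → B
  i=18: K-V = 15 → P
  i=19: R-F = 12 → M
  i=20: O-O =  0 → A
  i=21: Q-D = 13 → N
  i=22: H-Q = 17 → R
  i=23: K-U = 16 → Q
  i=24: Q-Y = 18 → S
  i=25: N-M =  1 → B
  i=26: D-O = 15 → P
  i=27: D-R = 12 → M
  i=28: E-E =  0 → A
  i=29: H-U = 13 → N
  i=30: Z-I = 17 → R
  i=31: B-L = 16 → Q
  i=32: E-M = 18 → S
  i=33: S-R =  1 → B
  i=34: J-U = 15 → P
  i=35: G-U = 12 → M
  i=36: U-U =  0 → A
  i=37: Y-L = 13 → N
  shifts repeat with period 8: SBPMANRQ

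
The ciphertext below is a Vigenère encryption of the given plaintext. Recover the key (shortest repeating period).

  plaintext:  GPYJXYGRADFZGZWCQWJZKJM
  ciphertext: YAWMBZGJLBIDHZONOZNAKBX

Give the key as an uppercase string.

SLYDEBA

  i= 0: Y-G = 18 → S
  i= 1: A-P = 11 → L
  i= 2: W-Y = 24 → Y
  i= 3: M-J =  3 → D
  i= 4: B-X =  4 → E
  i= 5: Z-Y =  1 → B
  i= 6: G-G =  0 → A
  i= 7: J-R = 18 → S
  i= 8: L-A = 11 → L
  i= 9: B-D = 24 → Y
  i=10: I-F =  3 → D
  i=11: D-Z =  4 → E
  i=12: H-G =  1 → B
  i=13: Z-Z =  0 → A
  i=14: O-W = 18 → S
  i=15: N-C = 11 → L
  i=16: O-Q = 24 → Y
  i=17: Z-W =  3 → D
  i=18: N-J =  4 → E
  i=19: A-Z =  1 → B
  i=20: K-K =  0 → A
  i=21: B-J = 18 → S
  i=22: X-M = 11 → L
  shifts repeat with period 7: SLYDEBA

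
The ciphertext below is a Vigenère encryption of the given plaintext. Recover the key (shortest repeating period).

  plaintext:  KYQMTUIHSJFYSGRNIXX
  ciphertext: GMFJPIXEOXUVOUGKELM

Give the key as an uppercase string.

WOPX

  i= 0: G-K = 22 → W
  i= 1: M-Y = 14 → O
  i= 2: F-Q = 15 → P
  i= 3: J-M = 23 → X
  i= 4: P-T = 22 → W
  i= 5: I-U = 14 → O
  i= 6: X-I = 15 → P
  i= 7: E-H = 23 → X
  i= 8: O-S = 22 → W
  i= 9: X-J = 14 → O
  i=10: U-F = 15 → P
  i=11: V-Y = 23 → X
  i=12: O-S = 22 → W
  i=13: U-G = 14 → O
  i=14: G-R = 15 → P
  i=15: K-N = 23 → X
  i=16: E-I = 22 → W
  i=17: L-X = 14 → O
  i=18: M-X = 15 → P
  shifts repeat with period 4: WOPX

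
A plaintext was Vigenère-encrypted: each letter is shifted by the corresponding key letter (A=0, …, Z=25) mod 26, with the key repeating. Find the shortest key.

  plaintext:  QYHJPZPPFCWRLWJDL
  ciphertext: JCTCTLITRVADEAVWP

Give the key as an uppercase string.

  i= 0: J-Q = 19 → T
  i= 1: C-Y =  4 → E
  i= 2: T-H = 12 → M
  i= 3: C-J = 19 → T
  i= 4: T-P =  4 → E
  i= 5: L-Z = 12 → M
  i= 6: I-P = 19 → T
  i= 7: T-P =  4 → E
  i= 8: R-F = 12 → M
  i= 9: V-C = 19 → T
  i=10: A-W =  4 → E
  i=11: D-R = 12 → M
  i=12: E-L = 19 → T
  i=13: A-W =  4 → E
  i=14: V-J = 12 → M
  i=15: W-D = 19 → T
  i=16: P-L =  4 → E
  shifts repeat with period 3: TEM

TEM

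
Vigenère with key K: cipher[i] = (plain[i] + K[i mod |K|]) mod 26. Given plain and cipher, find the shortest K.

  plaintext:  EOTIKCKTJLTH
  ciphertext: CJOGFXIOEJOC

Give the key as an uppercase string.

  i= 0: C-E = 24 → Y
  i= 1: J-O = 21 → V
  i= 2: O-T = 21 → V
  i= 3: G-I = 24 → Y
  i= 4: F-K = 21 → V
  i= 5: X-C = 21 → V
  i= 6: I-K = 24 → Y
  i= 7: O-T = 21 → V
  i= 8: E-J = 21 → V
  i= 9: J-L = 24 → Y
  i=10: O-T = 21 → V
  i=11: C-H = 21 → V
  shifts repeat with period 3: YVV

YVV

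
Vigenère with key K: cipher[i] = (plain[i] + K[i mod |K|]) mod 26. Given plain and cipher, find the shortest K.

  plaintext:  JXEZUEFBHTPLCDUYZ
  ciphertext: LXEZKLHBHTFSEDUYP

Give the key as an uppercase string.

CAAAQH

  i= 0: L-J =  2 → C
  i= 1: X-X =  0 → A
  i= 2: E-E =  0 → A
  i= 3: Z-Z =  0 → A
  i= 4: K-U = 16 → Q
  i= 5: L-E =  7 → H
  i= 6: H-F =  2 → C
  i= 7: B-B =  0 → A
  i= 8: H-H =  0 → A
  i= 9: T-T =  0 → A
  i=10: F-P = 16 → Q
  i=11: S-L =  7 → H
  i=12: E-C =  2 → C
  i=13: D-D =  0 → A
  i=14: U-U =  0 → A
  i=15: Y-Y =  0 → A
  i=16: P-Z = 16 → Q
  shifts repeat with period 6: CAAAQH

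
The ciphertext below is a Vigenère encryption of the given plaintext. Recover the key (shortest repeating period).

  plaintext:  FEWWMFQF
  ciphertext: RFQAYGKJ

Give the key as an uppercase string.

MBUE

  i= 0: R-F = 12 → M
  i= 1: F-E =  1 → B
  i= 2: Q-W = 20 → U
  i= 3: A-W =  4 → E
  i= 4: Y-M = 12 → M
  i= 5: G-F =  1 → B
  i= 6: K-Q = 20 → U
  i= 7: J-F =  4 → E
  shifts repeat with period 4: MBUE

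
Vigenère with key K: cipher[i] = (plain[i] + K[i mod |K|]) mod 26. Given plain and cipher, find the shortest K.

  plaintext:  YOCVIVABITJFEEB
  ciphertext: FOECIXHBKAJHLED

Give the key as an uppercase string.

HAC

  i= 0: F-Y =  7 → H
  i= 1: O-O =  0 → A
  i= 2: E-C =  2 → C
  i= 3: C-V =  7 → H
  i= 4: I-I =  0 → A
  i= 5: X-V =  2 → C
  i= 6: H-A =  7 → H
  i= 7: B-B =  0 → A
  i= 8: K-I =  2 → C
  i= 9: A-T =  7 → H
  i=10: J-J =  0 → A
  i=11: H-F =  2 → C
  i=12: L-E =  7 → H
  i=13: E-E =  0 → A
  i=14: D-B =  2 → C
  shifts repeat with period 3: HAC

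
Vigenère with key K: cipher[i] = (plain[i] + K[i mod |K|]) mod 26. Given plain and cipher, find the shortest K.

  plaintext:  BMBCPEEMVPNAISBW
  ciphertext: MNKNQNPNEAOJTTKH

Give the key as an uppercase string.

  i= 0: M-B = 11 → L
  i= 1: N-M =  1 → B
  i= 2: K-B =  9 → J
  i= 3: N-C = 11 → L
  i= 4: Q-P =  1 → B
  i= 5: N-E =  9 → J
  i= 6: P-E = 11 → L
  i= 7: N-M =  1 → B
  i= 8: E-V =  9 → J
  i= 9: A-P = 11 → L
  i=10: O-N =  1 → B
  i=11: J-A =  9 → J
  i=12: T-I = 11 → L
  i=13: T-S =  1 → B
  i=14: K-B =  9 → J
  i=15: H-W = 11 → L
  shifts repeat with period 3: LBJ

LBJ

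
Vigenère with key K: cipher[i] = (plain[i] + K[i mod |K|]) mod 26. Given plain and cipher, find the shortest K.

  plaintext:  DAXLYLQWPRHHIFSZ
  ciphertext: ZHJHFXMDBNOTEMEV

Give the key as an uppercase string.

WHM

  i= 0: Z-D = 22 → W
  i= 1: H-A =  7 → H
  i= 2: J-X = 12 → M
  i= 3: H-L = 22 → W
  i= 4: F-Y =  7 → H
  i= 5: X-L = 12 → M
  i= 6: M-Q = 22 → W
  i= 7: D-W =  7 → H
  i= 8: B-P = 12 → M
  i= 9: N-R = 22 → W
  i=10: O-H =  7 → H
  i=11: T-H = 12 → M
  i=12: E-I = 22 → W
  i=13: M-F =  7 → H
  i=14: E-S = 12 → M
  i=15: V-Z = 22 → W
  shifts repeat with period 3: WHM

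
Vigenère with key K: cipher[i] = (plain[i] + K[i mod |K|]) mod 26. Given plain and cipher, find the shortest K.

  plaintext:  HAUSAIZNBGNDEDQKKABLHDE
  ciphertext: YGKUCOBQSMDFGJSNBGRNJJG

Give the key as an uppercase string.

  i= 0: Y-H = 17 → R
  i= 1: G-A =  6 → G
  i= 2: K-U = 16 → Q
  i= 3: U-S =  2 → C
  i= 4: C-A =  2 → C
  i= 5: O-I =  6 → G
  i= 6: B-Z =  2 → C
  i= 7: Q-N =  3 → D
  i= 8: S-B = 17 → R
  i= 9: M-G =  6 → G
  i=10: D-N = 16 → Q
  i=11: F-D =  2 → C
  i=12: G-E =  2 → C
  i=13: J-D =  6 → G
  i=14: S-Q =  2 → C
  i=15: N-K =  3 → D
  i=16: B-K = 17 → R
  i=17: G-A =  6 → G
  i=18: R-B = 16 → Q
  i=19: N-L =  2 → C
  i=20: J-H =  2 → C
  i=21: J-D =  6 → G
  i=22: G-E =  2 → C
  shifts repeat with period 8: RGQCCGCD

RGQCCGCD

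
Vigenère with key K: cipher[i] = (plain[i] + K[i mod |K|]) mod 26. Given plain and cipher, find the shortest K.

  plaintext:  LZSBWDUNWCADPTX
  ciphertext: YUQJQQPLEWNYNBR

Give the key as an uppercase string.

NVYIU

  i= 0: Y-L = 13 → N
  i= 1: U-Z = 21 → V
  i= 2: Q-S = 24 → Y
  i= 3: J-B =  8 → I
  i= 4: Q-W = 20 → U
  i= 5: Q-D = 13 → N
  i= 6: P-U = 21 → V
  i= 7: L-N = 24 → Y
  i= 8: E-W =  8 → I
  i= 9: W-C = 20 → U
  i=10: N-A = 13 → N
  i=11: Y-D = 21 → V
  i=12: N-P = 24 → Y
  i=13: B-T =  8 → I
  i=14: R-X = 20 → U
  shifts repeat with period 5: NVYIU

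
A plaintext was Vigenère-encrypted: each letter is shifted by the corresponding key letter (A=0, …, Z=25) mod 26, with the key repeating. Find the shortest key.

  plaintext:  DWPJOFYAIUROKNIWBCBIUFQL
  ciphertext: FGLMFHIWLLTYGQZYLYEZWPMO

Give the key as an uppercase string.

CKWDR

  i= 0: F-D =  2 → C
  i= 1: G-W = 10 → K
  i= 2: L-P = 22 → W
  i= 3: M-J =  3 → D
  i= 4: F-O = 17 → R
  i= 5: H-F =  2 → C
  i= 6: I-Y = 10 → K
  i= 7: W-A = 22 → W
  i= 8: L-I =  3 → D
  i= 9: L-U = 17 → R
  i=10: T-R =  2 → C
  i=11: Y-O = 10 → K
  i=12: G-K = 22 → W
  i=13: Q-N =  3 → D
  i=14: Z-I = 17 → R
  i=15: Y-W =  2 → C
  i=16: L-B = 10 → K
  i=17: Y-C = 22 → W
  i=18: E-B =  3 → D
  i=19: Z-I = 17 → R
  i=20: W-U =  2 → C
  i=21: P-F = 10 → K
  i=22: M-Q = 22 → W
  i=23: O-L =  3 → D
  shifts repeat with period 5: CKWDR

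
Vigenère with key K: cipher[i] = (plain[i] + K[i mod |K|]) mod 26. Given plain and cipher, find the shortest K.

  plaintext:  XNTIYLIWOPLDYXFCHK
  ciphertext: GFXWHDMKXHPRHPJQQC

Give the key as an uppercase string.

JSEO

  i= 0: G-X =  9 → J
  i= 1: F-N = 18 → S
  i= 2: X-T =  4 → E
  i= 3: W-I = 14 → O
  i= 4: H-Y =  9 → J
  i= 5: D-L = 18 → S
  i= 6: M-I =  4 → E
  i= 7: K-W = 14 → O
  i= 8: X-O =  9 → J
  i= 9: H-P = 18 → S
  i=10: P-L =  4 → E
  i=11: R-D = 14 → O
  i=12: H-Y =  9 → J
  i=13: P-X = 18 → S
  i=14: J-F =  4 → E
  i=15: Q-C = 14 → O
  i=16: Q-H =  9 → J
  i=17: C-K = 18 → S
  shifts repeat with period 4: JSEO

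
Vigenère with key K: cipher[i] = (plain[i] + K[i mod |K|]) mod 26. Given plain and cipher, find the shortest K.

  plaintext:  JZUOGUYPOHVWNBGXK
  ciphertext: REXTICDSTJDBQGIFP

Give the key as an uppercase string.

  i= 0: R-J =  8 → I
  i= 1: E-Z =  5 → F
  i= 2: X-U =  3 → D
  i= 3: T-O =  5 → F
  i= 4: I-G =  2 → C
  i= 5: C-U =  8 → I
  i= 6: D-Y =  5 → F
  i= 7: S-P =  3 → D
  i= 8: T-O =  5 → F
  i= 9: J-H =  2 → C
  i=10: D-V =  8 → I
  i=11: B-W =  5 → F
  i=12: Q-N =  3 → D
  i=13: G-B =  5 → F
  i=14: I-G =  2 → C
  i=15: F-X =  8 → I
  i=16: P-K =  5 → F
  shifts repeat with period 5: IFDFC

IFDFC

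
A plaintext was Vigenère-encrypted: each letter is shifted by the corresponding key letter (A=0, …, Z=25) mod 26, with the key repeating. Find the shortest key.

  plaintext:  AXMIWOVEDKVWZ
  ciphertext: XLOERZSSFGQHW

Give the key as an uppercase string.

  i= 0: X-A = 23 → X
  i= 1: L-X = 14 → O
  i= 2: O-M =  2 → C
  i= 3: E-I = 22 → W
  i= 4: R-W = 21 → V
  i= 5: Z-O = 11 → L
  i= 6: S-V = 23 → X
  i= 7: S-E = 14 → O
  i= 8: F-D =  2 → C
  i= 9: G-K = 22 → W
  i=10: Q-V = 21 → V
  i=11: H-W = 11 → L
  i=12: W-Z = 23 → X
  shifts repeat with period 6: XOCWVL

XOCWVL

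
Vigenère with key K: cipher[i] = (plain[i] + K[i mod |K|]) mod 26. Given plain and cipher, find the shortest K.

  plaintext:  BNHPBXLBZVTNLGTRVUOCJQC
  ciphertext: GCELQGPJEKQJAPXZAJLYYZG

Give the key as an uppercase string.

FPXWPJEI

  i= 0: G-B =  5 → F
  i= 1: C-N = 15 → P
  i= 2: E-H = 23 → X
  i= 3: L-P = 22 → W
  i= 4: Q-B = 15 → P
  i= 5: G-X =  9 → J
  i= 6: P-L =  4 → E
  i= 7: J-B =  8 → I
  i= 8: E-Z =  5 → F
  i= 9: K-V = 15 → P
  i=10: Q-T = 23 → X
  i=11: J-N = 22 → W
  i=12: A-L = 15 → P
  i=13: P-G =  9 → J
  i=14: X-T =  4 → E
  i=15: Z-R =  8 → I
  i=16: A-V =  5 → F
  i=17: J-U = 15 → P
  i=18: L-O = 23 → X
  i=19: Y-C = 22 → W
  i=20: Y-J = 15 → P
  i=21: Z-Q =  9 → J
  i=22: G-C =  4 → E
  shifts repeat with period 8: FPXWPJEI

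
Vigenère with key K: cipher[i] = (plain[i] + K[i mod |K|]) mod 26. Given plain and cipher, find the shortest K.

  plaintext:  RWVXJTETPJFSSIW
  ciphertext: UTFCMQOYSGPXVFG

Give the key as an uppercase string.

  i= 0: U-R =  3 → D
  i= 1: T-W = 23 → X
  i= 2: F-V = 10 → K
  i= 3: C-X =  5 → F
  i= 4: M-J =  3 → D
  i= 5: Q-T = 23 → X
  i= 6: O-E = 10 → K
  i= 7: Y-T =  5 → F
  i= 8: S-P =  3 → D
  i= 9: G-J = 23 → X
  i=10: P-F = 10 → K
  i=11: X-S =  5 → F
  i=12: V-S =  3 → D
  i=13: F-I = 23 → X
  i=14: G-W = 10 → K
  shifts repeat with period 4: DXKF

DXKF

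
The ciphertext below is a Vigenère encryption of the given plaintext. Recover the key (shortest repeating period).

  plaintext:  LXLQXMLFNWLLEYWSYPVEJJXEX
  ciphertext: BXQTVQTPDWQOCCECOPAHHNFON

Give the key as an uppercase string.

QAFDYEIK

  i= 0: B-L = 16 → Q
  i= 1: X-X =  0 → A
  i= 2: Q-L =  5 → F
  i= 3: T-Q =  3 → D
  i= 4: V-X = 24 → Y
  i= 5: Q-M =  4 → E
  i= 6: T-L =  8 → I
  i= 7: P-F = 10 → K
  i= 8: D-N = 16 → Q
  i= 9: W-W =  0 → A
  i=10: Q-L =  5 → F
  i=11: O-L =  3 → D
  i=12: C-E = 24 → Y
  i=13: C-Y =  4 → E
  i=14: E-W =  8 → I
  i=15: C-S = 10 → K
  i=16: O-Y = 16 → Q
  i=17: P-P =  0 → A
  i=18: A-V =  5 → F
  i=19: H-E =  3 → D
  i=20: H-J = 24 → Y
  i=21: N-J =  4 → E
  i=22: F-X =  8 → I
  i=23: O-E = 10 → K
  i=24: N-X = 16 → Q
  shifts repeat with period 8: QAFDYEIK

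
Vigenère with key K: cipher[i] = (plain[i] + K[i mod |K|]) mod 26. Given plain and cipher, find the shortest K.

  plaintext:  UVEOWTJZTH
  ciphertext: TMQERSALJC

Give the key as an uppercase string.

ZRMQV

  i= 0: T-U = 25 → Z
  i= 1: M-V = 17 → R
  i= 2: Q-E = 12 → M
  i= 3: E-O = 16 → Q
  i= 4: R-W = 21 → V
  i= 5: S-T = 25 → Z
  i= 6: A-J = 17 → R
  i= 7: L-Z = 12 → M
  i= 8: J-T = 16 → Q
  i= 9: C-H = 21 → V
  shifts repeat with period 5: ZRMQV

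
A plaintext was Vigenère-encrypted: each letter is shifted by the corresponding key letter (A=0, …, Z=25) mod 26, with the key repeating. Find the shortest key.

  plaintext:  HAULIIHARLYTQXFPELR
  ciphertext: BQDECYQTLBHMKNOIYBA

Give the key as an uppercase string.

  i= 0: B-H = 20 → U
  i= 1: Q-A = 16 → Q
  i= 2: D-U =  9 → J
  i= 3: E-L = 19 → T
  i= 4: C-I = 20 → U
  i= 5: Y-I = 16 → Q
  i= 6: Q-H =  9 → J
  i= 7: T-A = 19 → T
  i= 8: L-R = 20 → U
  i= 9: B-L = 16 → Q
  i=10: H-Y =  9 → J
  i=11: M-T = 19 → T
  i=12: K-Q = 20 → U
  i=13: N-X = 16 → Q
  i=14: O-F =  9 → J
  i=15: I-P = 19 → T
  i=16: Y-E = 20 → U
  i=17: B-L = 16 → Q
  i=18: A-R =  9 → J
  shifts repeat with period 4: UQJT

UQJT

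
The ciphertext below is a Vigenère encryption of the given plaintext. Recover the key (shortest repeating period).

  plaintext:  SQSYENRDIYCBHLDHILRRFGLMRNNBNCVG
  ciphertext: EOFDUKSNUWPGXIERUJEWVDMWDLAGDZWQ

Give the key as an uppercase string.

  i= 0: E-S = 12 → M
  i= 1: O-Q = 24 → Y
  i= 2: F-S = 13 → N
  i= 3: D-Y =  5 → F
  i= 4: U-E = 16 → Q
  i= 5: K-N = 23 → X
  i= 6: S-R =  1 → B
  i= 7: N-D = 10 → K
  i= 8: U-I = 12 → M
  i= 9: W-Y = 24 → Y
  i=10: P-C = 13 → N
  i=11: G-B =  5 → F
  i=12: X-H = 16 → Q
  i=13: I-L = 23 → X
  i=14: E-D =  1 → B
  i=15: R-H = 10 → K
  i=16: U-I = 12 → M
  i=17: J-L = 24 → Y
  i=18: E-R = 13 → N
  i=19: W-R =  5 → F
  i=20: V-F = 16 → Q
  i=21: D-G = 23 → X
  i=22: M-L =  1 → B
  i=23: W-M = 10 → K
  i=24: D-R = 12 → M
  i=25: L-N = 24 → Y
  i=26: A-N = 13 → N
  i=27: G-B =  5 → F
  i=28: D-N = 16 → Q
  i=29: Z-C = 23 → X
  i=30: W-V =  1 → B
  i=31: Q-G = 10 → K
  shifts repeat with period 8: MYNFQXBK

MYNFQXBK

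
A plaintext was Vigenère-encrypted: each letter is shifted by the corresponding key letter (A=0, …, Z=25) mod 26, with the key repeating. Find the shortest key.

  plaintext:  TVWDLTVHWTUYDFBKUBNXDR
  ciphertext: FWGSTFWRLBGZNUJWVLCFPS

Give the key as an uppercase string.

  i= 0: F-T = 12 → M
  i= 1: W-V =  1 → B
  i= 2: G-W = 10 → K
  i= 3: S-D = 15 → P
  i= 4: T-L =  8 → I
  i= 5: F-T = 12 → M
  i= 6: W-V =  1 → B
  i= 7: R-H = 10 → K
  i= 8: L-W = 15 → P
  i= 9: B-T =  8 → I
  i=10: G-U = 12 → M
  i=11: Z-Y =  1 → B
  i=12: N-D = 10 → K
  i=13: U-F = 15 → P
  i=14: J-B =  8 → I
  i=15: W-K = 12 → M
  i=16: V-U =  1 → B
  i=17: L-B = 10 → K
  i=18: C-N = 15 → P
  i=19: F-X =  8 → I
  i=20: P-D = 12 → M
  i=21: S-R =  1 → B
  shifts repeat with period 5: MBKPI

MBKPI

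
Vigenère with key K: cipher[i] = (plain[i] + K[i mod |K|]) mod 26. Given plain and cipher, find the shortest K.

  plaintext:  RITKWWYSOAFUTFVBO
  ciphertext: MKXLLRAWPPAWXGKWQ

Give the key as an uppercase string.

VCEBP

  i= 0: M-R = 21 → V
  i= 1: K-I =  2 → C
  i= 2: X-T =  4 → E
  i= 3: L-K =  1 → B
  i= 4: L-W = 15 → P
  i= 5: R-W = 21 → V
  i= 6: A-Y =  2 → C
  i= 7: W-S =  4 → E
  i= 8: P-O =  1 → B
  i= 9: P-A = 15 → P
  i=10: A-F = 21 → V
  i=11: W-U =  2 → C
  i=12: X-T =  4 → E
  i=13: G-F =  1 → B
  i=14: K-V = 15 → P
  i=15: W-B = 21 → V
  i=16: Q-O =  2 → C
  shifts repeat with period 5: VCEBP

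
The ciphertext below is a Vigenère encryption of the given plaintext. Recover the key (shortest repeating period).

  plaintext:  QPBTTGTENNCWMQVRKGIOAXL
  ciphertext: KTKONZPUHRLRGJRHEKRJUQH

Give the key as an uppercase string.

UEJVUTWQ

  i= 0: K-Q = 20 → U
  i= 1: T-P =  4 → E
  i= 2: K-B =  9 → J
  i= 3: O-T = 21 → V
  i= 4: N-T = 20 → U
  i= 5: Z-G = 19 → T
  i= 6: P-T = 22 → W
  i= 7: U-E = 16 → Q
  i= 8: H-N = 20 → U
  i= 9: R-N =  4 → E
  i=10: L-C =  9 → J
  i=11: R-W = 21 → V
  i=12: G-M = 20 → U
  i=13: J-Q = 19 → T
  i=14: R-V = 22 → W
  i=15: H-R = 16 → Q
  i=16: E-K = 20 → U
  i=17: K-G =  4 → E
  i=18: R-I =  9 → J
  i=19: J-O = 21 → V
  i=20: U-A = 20 → U
  i=21: Q-X = 19 → T
  i=22: H-L = 22 → W
  shifts repeat with period 8: UEJVUTWQ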